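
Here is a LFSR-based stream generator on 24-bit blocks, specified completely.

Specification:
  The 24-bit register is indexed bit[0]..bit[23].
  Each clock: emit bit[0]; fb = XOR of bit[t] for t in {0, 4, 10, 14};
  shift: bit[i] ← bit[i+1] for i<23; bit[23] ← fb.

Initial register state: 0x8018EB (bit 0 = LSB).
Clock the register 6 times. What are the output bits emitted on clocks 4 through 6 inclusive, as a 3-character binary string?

101

reg_0 = 0x8018EB
clock 1: out=1, reg = 0xC00C75
clock 2: out=1, reg = 0xE0063A
clock 3: out=0, reg = 0x70031D
clock 4: out=1, reg = 0x38018E
clock 5: out=0, reg = 0x1C00C7
clock 6: out=1, reg = 0x8E0063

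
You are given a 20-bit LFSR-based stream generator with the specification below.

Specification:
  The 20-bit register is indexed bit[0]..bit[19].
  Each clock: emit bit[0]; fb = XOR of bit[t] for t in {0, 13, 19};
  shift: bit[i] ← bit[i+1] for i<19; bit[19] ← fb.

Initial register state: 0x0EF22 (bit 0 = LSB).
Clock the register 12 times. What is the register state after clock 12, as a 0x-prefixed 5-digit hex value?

reg_0 = 0x0EF22
clock 1: out=0, reg = 0x87791
clock 2: out=1, reg = 0xC3BC8
clock 3: out=0, reg = 0x61DE4
clock 4: out=0, reg = 0x30EF2
clock 5: out=0, reg = 0x18779
clock 6: out=1, reg = 0x8C3BC
clock 7: out=0, reg = 0xC61DE
clock 8: out=0, reg = 0x630EF
clock 9: out=1, reg = 0x31877
clock 10: out=1, reg = 0x98C3B
clock 11: out=1, reg = 0x4C61D
clock 12: out=1, reg = 0xA630E

0xA630E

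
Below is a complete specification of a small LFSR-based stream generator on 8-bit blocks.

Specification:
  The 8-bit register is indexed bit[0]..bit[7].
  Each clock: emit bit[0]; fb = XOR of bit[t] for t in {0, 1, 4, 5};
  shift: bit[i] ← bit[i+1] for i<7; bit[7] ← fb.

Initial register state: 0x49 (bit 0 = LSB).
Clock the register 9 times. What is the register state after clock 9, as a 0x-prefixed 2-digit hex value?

0x61

reg_0 = 0x49
clock 1: out=1, reg = 0xA4
clock 2: out=0, reg = 0xD2
clock 3: out=0, reg = 0x69
clock 4: out=1, reg = 0x34
clock 5: out=0, reg = 0x1A
clock 6: out=0, reg = 0x0D
clock 7: out=1, reg = 0x86
clock 8: out=0, reg = 0xC3
clock 9: out=1, reg = 0x61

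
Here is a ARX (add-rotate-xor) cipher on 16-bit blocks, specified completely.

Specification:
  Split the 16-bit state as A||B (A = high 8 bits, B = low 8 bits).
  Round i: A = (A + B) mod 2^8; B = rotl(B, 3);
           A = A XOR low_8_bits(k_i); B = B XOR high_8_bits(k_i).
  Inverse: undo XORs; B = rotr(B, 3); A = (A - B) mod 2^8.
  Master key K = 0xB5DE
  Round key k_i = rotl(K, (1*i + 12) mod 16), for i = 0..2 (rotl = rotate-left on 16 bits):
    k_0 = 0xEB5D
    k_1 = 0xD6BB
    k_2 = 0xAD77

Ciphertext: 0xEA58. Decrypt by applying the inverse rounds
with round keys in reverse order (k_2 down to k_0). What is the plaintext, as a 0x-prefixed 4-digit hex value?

0x2EDC

s_0 = ciphertext = 0xEA58
s_1 = InvRound(s_0, k_2) = 0xDFBE
s_2 = InvRound(s_1, k_1) = 0x570D
s_3 = InvRound(s_2, k_0) = 0x2EDC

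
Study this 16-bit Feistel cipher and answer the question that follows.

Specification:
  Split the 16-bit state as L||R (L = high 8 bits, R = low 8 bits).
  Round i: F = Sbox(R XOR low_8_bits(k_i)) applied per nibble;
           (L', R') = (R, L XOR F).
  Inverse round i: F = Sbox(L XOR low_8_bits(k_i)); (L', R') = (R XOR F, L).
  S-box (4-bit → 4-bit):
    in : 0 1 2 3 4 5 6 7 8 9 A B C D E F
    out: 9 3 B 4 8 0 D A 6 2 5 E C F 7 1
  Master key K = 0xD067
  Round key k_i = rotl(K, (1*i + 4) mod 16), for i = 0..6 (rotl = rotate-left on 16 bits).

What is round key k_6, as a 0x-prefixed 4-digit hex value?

0x9F41

K = 0xD067
k_0 = rotl(K, (1*0+4) mod 16) = rotl(K, 4) = 0x067D
k_1 = rotl(K, (1*1+4) mod 16) = rotl(K, 5) = 0x0CFA
k_2 = rotl(K, (1*2+4) mod 16) = rotl(K, 6) = 0x19F4
k_3 = rotl(K, (1*3+4) mod 16) = rotl(K, 7) = 0x33E8
k_4 = rotl(K, (1*4+4) mod 16) = rotl(K, 8) = 0x67D0
k_5 = rotl(K, (1*5+4) mod 16) = rotl(K, 9) = 0xCFA0
k_6 = rotl(K, (1*6+4) mod 16) = rotl(K, 10) = 0x9F41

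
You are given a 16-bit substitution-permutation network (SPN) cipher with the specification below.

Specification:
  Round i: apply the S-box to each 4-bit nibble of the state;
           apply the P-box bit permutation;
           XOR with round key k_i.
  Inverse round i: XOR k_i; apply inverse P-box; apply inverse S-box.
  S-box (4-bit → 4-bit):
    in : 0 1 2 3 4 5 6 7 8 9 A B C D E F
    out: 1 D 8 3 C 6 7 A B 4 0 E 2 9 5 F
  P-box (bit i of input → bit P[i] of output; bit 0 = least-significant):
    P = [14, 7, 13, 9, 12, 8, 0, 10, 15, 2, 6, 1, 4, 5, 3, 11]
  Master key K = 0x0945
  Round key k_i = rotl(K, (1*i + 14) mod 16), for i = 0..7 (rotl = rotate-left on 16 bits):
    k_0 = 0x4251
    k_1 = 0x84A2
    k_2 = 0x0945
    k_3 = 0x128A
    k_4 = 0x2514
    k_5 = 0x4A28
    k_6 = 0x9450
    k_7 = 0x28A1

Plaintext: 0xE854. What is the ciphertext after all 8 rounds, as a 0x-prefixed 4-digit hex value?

s_0 = plaintext = 0xE854
s_1 = Round(s_0, k_0) = 0xE14E
s_2 = Round(s_1, k_1) = 0x60F9
s_3 = Round(s_2, k_2) = 0xBC7C
s_4 = Round(s_3, k_3) = 0x1F26
s_5 = Round(s_4, k_4) = 0xC9CA
s_6 = Round(s_5, k_5) = 0x4B48
s_7 = Round(s_6, k_6) = 0xDA9F
s_8 = Round(s_7, k_7) = 0x4230

0x4230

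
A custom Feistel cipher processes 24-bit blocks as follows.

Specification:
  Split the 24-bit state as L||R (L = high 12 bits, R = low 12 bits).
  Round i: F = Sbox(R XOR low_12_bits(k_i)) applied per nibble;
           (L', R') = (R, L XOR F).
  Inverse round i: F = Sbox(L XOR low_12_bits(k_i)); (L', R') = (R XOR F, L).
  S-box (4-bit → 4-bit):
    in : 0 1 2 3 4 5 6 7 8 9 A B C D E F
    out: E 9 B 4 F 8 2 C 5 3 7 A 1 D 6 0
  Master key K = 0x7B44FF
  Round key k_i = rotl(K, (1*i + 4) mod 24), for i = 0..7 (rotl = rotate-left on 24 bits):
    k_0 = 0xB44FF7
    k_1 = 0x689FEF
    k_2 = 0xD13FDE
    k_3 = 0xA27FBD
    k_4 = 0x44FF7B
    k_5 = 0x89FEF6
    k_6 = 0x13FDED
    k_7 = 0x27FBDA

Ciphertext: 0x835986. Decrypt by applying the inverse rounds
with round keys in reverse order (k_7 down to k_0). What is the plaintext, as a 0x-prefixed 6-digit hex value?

s_0 = ciphertext = 0x835986
s_1 = InvRound(s_0, k_7) = 0xDE6835
s_2 = InvRound(s_1, k_6) = 0x6DFDE6
s_3 = InvRound(s_2, k_5) = 0x8556DF
s_4 = InvRound(s_3, k_4) = 0xA69855
s_5 = InvRound(s_4, k_3) = 0x08AA69
s_6 = InvRound(s_5, k_2) = 0xAE608A
s_7 = InvRound(s_6, k_1) = 0x869AE6
s_8 = InvRound(s_7, k_0) = 0x6D0869

0x6D0869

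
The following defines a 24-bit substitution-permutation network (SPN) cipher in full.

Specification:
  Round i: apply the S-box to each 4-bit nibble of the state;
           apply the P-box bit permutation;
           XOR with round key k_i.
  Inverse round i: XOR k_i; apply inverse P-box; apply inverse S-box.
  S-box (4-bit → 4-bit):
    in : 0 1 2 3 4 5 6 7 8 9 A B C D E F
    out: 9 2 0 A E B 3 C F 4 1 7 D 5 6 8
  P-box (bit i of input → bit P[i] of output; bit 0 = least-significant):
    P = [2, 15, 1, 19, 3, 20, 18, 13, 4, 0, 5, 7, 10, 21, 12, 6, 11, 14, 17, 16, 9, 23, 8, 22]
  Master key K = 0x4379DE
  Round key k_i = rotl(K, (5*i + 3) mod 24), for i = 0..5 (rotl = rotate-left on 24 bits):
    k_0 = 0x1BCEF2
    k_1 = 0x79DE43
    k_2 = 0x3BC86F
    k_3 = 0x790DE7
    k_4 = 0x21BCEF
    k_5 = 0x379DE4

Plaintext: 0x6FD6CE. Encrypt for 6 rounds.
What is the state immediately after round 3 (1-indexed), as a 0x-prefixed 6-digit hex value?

0x86DEA3

s_0 = plaintext = 0x6FD6CE
s_1 = Round(s_0, k_0) = 0x9E78E9
s_2 = Round(s_1, k_1) = 0x6F8FB0
s_3 = Round(s_2, k_2) = 0x86DEA3
s_4 = Round(s_3, k_3) = 0xB1D2CE
s_5 = Round(s_4, k_4) = 0xA54BE5
s_6 = Round(s_5, k_5) = 0x0A4791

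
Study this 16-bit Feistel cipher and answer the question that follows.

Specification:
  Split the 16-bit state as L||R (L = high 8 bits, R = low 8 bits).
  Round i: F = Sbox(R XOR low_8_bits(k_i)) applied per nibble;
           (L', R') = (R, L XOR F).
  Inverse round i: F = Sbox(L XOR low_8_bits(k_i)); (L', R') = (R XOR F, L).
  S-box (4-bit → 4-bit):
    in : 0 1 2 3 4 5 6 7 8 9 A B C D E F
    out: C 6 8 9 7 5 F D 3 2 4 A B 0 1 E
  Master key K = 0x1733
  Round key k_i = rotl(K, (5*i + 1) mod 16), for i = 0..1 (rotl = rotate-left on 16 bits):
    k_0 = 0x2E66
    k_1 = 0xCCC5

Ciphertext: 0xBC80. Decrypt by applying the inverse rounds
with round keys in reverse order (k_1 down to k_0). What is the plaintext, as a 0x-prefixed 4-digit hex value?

s_0 = ciphertext = 0xBC80
s_1 = InvRound(s_0, k_1) = 0x52BC
s_2 = InvRound(s_1, k_0) = 0x2B52

0x2B52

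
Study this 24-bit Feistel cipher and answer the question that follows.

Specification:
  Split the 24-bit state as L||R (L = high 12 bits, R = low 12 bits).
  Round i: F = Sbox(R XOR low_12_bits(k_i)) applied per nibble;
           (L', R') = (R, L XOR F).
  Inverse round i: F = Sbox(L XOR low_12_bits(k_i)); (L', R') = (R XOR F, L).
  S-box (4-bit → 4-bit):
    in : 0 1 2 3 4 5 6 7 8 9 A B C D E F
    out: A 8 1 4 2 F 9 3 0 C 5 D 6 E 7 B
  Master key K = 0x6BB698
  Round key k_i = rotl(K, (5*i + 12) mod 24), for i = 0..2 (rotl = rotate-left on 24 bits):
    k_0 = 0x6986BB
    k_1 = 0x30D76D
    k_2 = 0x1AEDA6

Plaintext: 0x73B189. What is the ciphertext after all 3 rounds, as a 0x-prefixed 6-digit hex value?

0x50A42C

s_0 = plaintext = 0x73B189
s_1 = Round(s_0, k_0) = 0x18947A
s_2 = Round(s_1, k_1) = 0x47A50A
s_3 = Round(s_2, k_2) = 0x50A42C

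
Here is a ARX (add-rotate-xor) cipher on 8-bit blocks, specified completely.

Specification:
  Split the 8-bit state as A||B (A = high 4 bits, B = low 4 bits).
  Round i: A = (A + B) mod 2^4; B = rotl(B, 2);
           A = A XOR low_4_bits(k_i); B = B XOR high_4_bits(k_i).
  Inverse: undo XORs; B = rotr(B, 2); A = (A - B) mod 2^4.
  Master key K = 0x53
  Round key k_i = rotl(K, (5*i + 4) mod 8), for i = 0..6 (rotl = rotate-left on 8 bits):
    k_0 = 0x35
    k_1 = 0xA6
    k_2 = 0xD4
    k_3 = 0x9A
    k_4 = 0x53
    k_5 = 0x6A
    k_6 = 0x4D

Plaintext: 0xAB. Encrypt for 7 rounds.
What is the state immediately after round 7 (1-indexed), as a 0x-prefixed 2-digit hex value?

s_0 = plaintext = 0xAB
s_1 = Round(s_0, k_0) = 0x0D
s_2 = Round(s_1, k_1) = 0xBD
s_3 = Round(s_2, k_2) = 0xCA
s_4 = Round(s_3, k_3) = 0xC3
s_5 = Round(s_4, k_4) = 0xC9
s_6 = Round(s_5, k_5) = 0xF0
s_7 = Round(s_6, k_6) = 0x24

0x24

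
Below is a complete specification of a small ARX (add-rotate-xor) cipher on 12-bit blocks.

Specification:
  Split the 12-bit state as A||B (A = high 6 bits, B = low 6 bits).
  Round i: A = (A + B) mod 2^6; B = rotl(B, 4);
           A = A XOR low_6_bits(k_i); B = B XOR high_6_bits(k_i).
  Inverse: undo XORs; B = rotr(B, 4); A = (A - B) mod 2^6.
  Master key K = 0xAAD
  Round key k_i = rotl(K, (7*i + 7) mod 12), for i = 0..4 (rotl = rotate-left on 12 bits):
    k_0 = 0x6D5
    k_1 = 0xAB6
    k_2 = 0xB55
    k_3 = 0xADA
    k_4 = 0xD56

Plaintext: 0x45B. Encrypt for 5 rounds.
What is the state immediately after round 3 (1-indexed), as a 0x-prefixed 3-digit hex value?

0x531

s_0 = plaintext = 0x45B
s_1 = Round(s_0, k_0) = 0xE6D
s_2 = Round(s_1, k_1) = 0x431
s_3 = Round(s_2, k_2) = 0x531
s_4 = Round(s_3, k_3) = 0x7F7
s_5 = Round(s_4, k_4) = 0x008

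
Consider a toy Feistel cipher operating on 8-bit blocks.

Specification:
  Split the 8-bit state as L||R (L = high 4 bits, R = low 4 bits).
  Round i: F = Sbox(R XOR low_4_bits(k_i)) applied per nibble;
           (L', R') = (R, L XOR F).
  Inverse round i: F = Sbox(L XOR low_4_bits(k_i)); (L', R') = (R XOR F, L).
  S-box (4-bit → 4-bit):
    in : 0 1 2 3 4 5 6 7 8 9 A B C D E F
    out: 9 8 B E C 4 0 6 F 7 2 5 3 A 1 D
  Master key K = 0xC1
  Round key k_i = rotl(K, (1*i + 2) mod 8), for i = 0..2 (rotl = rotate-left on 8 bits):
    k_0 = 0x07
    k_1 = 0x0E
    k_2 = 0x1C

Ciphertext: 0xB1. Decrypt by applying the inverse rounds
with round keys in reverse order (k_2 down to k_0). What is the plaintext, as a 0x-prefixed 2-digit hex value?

s_0 = ciphertext = 0xB1
s_1 = InvRound(s_0, k_2) = 0x7B
s_2 = InvRound(s_1, k_1) = 0xC7
s_3 = InvRound(s_2, k_0) = 0x2C

0x2C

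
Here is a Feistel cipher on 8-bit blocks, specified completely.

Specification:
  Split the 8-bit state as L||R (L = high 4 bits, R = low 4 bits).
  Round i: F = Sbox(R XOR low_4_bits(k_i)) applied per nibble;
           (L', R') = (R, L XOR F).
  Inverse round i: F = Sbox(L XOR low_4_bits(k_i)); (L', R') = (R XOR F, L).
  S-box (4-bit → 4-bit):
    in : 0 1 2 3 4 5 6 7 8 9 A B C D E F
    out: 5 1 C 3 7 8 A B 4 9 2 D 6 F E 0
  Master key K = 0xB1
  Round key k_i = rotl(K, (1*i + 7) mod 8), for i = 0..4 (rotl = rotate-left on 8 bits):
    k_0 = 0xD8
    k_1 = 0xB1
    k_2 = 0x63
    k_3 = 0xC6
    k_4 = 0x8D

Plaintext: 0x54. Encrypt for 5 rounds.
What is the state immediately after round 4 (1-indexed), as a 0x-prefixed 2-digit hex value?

s_0 = plaintext = 0x54
s_1 = Round(s_0, k_0) = 0x43
s_2 = Round(s_1, k_1) = 0x38
s_3 = Round(s_2, k_2) = 0x8E
s_4 = Round(s_3, k_3) = 0xEC
s_5 = Round(s_4, k_4) = 0xCF

0xEC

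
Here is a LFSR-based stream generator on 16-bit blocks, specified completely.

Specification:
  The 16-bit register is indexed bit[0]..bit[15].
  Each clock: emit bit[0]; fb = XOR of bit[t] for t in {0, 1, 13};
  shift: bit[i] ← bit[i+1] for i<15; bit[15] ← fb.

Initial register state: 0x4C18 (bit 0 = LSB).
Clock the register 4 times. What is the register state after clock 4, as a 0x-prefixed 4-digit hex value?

reg_0 = 0x4C18
clock 1: out=0, reg = 0x260C
clock 2: out=0, reg = 0x9306
clock 3: out=0, reg = 0xC983
clock 4: out=1, reg = 0x64C1

0x64C1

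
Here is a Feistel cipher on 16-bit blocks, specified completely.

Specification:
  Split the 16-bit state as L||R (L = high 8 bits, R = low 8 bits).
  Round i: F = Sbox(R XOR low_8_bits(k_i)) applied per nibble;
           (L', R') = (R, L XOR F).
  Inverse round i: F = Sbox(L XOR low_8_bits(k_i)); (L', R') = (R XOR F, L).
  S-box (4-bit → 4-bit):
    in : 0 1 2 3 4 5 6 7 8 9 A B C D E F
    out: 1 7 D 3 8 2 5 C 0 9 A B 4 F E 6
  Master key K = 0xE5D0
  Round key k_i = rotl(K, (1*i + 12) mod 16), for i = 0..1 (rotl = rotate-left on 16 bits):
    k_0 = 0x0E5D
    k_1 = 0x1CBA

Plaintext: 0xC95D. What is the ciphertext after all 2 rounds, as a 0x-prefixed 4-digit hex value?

0xD800

s_0 = plaintext = 0xC95D
s_1 = Round(s_0, k_0) = 0x5DD8
s_2 = Round(s_1, k_1) = 0xD800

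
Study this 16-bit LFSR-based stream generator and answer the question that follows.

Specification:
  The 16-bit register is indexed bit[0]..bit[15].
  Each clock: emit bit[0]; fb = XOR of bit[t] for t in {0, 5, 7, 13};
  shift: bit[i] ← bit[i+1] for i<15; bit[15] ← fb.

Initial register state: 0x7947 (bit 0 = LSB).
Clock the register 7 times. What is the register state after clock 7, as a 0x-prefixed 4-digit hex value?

reg_0 = 0x7947
clock 1: out=1, reg = 0x3CA3
clock 2: out=1, reg = 0x1E51
clock 3: out=1, reg = 0x8F28
clock 4: out=0, reg = 0xC794
clock 5: out=0, reg = 0xE3CA
clock 6: out=0, reg = 0x71E5
clock 7: out=1, reg = 0x38F2

0x38F2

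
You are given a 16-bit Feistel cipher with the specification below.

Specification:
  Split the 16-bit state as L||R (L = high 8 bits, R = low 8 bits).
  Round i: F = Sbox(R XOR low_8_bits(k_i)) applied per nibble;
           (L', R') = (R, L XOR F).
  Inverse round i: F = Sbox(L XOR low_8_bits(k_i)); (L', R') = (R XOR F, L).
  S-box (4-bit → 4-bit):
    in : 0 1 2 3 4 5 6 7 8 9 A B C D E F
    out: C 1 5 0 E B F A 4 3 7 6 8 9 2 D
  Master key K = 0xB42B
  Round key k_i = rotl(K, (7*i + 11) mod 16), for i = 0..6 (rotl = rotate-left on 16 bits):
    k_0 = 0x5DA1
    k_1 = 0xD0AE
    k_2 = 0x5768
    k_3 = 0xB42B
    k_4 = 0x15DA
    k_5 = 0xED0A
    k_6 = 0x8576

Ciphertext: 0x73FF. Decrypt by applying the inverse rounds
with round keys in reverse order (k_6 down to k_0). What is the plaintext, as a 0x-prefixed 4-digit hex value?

s_0 = ciphertext = 0x73FF
s_1 = InvRound(s_0, k_6) = 0x3473
s_2 = InvRound(s_1, k_5) = 0x7134
s_3 = InvRound(s_2, k_4) = 0x4271
s_4 = InvRound(s_3, k_3) = 0x8242
s_5 = InvRound(s_4, k_2) = 0x6582
s_6 = InvRound(s_5, k_1) = 0x0465
s_7 = InvRound(s_6, k_0) = 0x1E04

0x1E04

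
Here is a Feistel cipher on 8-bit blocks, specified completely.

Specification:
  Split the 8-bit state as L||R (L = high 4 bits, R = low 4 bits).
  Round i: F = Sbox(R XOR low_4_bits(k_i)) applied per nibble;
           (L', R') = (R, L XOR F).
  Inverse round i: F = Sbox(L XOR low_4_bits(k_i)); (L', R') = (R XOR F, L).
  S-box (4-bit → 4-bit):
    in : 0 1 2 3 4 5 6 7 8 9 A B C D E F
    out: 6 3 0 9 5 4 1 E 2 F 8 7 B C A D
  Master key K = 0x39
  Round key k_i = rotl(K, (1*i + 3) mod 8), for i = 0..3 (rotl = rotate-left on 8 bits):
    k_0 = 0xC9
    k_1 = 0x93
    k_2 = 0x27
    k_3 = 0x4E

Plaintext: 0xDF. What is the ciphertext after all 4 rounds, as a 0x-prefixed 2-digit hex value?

s_0 = plaintext = 0xDF
s_1 = Round(s_0, k_0) = 0xFC
s_2 = Round(s_1, k_1) = 0xC2
s_3 = Round(s_2, k_2) = 0x28
s_4 = Round(s_3, k_3) = 0x83

0x83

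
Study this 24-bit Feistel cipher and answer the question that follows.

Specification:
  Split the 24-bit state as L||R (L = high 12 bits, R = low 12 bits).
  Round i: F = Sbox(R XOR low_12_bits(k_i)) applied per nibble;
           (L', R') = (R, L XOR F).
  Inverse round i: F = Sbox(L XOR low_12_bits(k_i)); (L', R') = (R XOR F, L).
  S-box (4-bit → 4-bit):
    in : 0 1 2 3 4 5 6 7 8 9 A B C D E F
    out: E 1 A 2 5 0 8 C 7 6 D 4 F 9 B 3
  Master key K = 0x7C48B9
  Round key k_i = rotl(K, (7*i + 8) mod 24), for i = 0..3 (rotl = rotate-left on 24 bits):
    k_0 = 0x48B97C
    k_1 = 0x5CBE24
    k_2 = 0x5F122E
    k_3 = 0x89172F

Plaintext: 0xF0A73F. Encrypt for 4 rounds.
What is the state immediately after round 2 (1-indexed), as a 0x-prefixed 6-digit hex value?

0x458AF0

s_0 = plaintext = 0xF0A73F
s_1 = Round(s_0, k_0) = 0x73F458
s_2 = Round(s_1, k_1) = 0x458AF0
s_3 = Round(s_2, k_2) = 0xAF03C3
s_4 = Round(s_3, k_3) = 0x3C3F4F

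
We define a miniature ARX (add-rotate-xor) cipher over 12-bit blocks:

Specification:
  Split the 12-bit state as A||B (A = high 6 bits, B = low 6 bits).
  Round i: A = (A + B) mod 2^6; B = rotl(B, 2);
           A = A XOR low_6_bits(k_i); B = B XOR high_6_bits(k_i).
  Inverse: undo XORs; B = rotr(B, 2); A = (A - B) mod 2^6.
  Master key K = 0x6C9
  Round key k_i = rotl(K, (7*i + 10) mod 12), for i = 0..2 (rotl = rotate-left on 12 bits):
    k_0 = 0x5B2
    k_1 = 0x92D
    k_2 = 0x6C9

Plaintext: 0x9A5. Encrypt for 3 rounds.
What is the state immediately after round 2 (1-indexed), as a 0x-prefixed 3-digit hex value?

0x524

s_0 = plaintext = 0x9A5
s_1 = Round(s_0, k_0) = 0xE40
s_2 = Round(s_1, k_1) = 0x524
s_3 = Round(s_2, k_2) = 0xC49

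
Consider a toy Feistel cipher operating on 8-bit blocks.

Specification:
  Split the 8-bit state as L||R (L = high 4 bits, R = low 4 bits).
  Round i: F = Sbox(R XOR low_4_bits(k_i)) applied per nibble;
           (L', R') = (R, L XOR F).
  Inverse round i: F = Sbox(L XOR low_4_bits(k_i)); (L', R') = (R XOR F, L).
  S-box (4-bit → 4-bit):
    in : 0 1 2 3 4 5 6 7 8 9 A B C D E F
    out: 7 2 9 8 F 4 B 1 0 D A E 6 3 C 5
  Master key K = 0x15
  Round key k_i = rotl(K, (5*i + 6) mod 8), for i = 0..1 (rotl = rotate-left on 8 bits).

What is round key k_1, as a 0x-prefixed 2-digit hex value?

K = 0x15
k_0 = rotl(K, (5*0+6) mod 8) = rotl(K, 6) = 0x45
k_1 = rotl(K, (5*1+6) mod 8) = rotl(K, 3) = 0xA8

0xA8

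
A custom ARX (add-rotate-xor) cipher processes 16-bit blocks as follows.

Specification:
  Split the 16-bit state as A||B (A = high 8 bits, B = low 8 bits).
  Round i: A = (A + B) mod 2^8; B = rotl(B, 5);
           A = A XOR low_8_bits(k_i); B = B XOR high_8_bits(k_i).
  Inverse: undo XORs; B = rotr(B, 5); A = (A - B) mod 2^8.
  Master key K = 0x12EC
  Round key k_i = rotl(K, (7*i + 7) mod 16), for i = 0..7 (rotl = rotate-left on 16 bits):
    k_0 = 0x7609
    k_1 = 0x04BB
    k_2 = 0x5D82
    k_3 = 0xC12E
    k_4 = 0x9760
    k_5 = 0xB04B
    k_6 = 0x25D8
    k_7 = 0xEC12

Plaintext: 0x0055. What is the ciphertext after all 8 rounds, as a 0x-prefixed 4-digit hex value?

0x0100

s_0 = plaintext = 0x0055
s_1 = Round(s_0, k_0) = 0x5CDC
s_2 = Round(s_1, k_1) = 0x839F
s_3 = Round(s_2, k_2) = 0xA0AE
s_4 = Round(s_3, k_3) = 0x6014
s_5 = Round(s_4, k_4) = 0x1415
s_6 = Round(s_5, k_5) = 0x6212
s_7 = Round(s_6, k_6) = 0xAC67
s_8 = Round(s_7, k_7) = 0x0100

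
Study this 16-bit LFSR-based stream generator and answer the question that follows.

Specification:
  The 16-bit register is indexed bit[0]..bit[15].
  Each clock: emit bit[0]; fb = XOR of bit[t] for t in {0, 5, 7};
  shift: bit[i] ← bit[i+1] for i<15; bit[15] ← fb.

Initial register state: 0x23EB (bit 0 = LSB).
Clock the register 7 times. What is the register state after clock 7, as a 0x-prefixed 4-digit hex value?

0x6647

reg_0 = 0x23EB
clock 1: out=1, reg = 0x91F5
clock 2: out=1, reg = 0xC8FA
clock 3: out=0, reg = 0x647D
clock 4: out=1, reg = 0x323E
clock 5: out=0, reg = 0x991F
clock 6: out=1, reg = 0xCC8F
clock 7: out=1, reg = 0x6647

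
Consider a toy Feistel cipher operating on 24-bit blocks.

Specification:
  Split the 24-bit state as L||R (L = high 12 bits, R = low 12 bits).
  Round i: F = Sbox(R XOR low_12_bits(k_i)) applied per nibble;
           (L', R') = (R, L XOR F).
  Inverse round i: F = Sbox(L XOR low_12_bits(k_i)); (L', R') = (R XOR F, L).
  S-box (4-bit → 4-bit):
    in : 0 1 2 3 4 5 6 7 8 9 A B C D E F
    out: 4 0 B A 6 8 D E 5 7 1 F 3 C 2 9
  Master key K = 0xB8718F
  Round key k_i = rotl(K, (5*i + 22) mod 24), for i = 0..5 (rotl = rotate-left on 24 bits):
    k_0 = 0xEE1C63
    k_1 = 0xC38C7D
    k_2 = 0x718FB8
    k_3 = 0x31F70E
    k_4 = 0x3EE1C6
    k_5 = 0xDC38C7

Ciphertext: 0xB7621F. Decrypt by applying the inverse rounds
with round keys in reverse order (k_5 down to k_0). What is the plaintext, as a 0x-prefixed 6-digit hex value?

0x3CDF04

s_0 = ciphertext = 0xB7621F
s_1 = InvRound(s_0, k_5) = 0x8EFB76
s_2 = InvRound(s_1, k_4) = 0xCC18EF
s_3 = InvRound(s_2, k_3) = 0x7D6CC1
s_4 = InvRound(s_3, k_2) = 0x9137D6
s_5 = InvRound(s_4, k_1) = 0xF04913
s_6 = InvRound(s_5, k_0) = 0x3CDF04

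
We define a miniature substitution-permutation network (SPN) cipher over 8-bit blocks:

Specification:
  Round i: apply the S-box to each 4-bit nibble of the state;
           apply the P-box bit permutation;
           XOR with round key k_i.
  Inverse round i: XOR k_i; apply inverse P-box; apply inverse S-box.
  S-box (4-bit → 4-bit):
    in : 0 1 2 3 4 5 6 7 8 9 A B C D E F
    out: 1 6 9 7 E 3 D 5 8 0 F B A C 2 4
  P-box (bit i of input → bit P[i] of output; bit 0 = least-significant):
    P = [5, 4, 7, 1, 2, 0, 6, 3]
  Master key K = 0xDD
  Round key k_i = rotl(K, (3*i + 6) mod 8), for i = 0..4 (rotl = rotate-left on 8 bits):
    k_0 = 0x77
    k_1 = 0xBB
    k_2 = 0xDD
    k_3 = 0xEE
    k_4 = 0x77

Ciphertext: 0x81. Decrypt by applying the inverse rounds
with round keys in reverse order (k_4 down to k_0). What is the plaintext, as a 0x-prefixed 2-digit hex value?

0xE6

s_0 = ciphertext = 0x81
s_1 = InvRound(s_0, k_4) = 0x7A
s_2 = InvRound(s_1, k_3) = 0x01
s_3 = InvRound(s_2, k_2) = 0x61
s_4 = InvRound(s_3, k_1) = 0xD4
s_5 = InvRound(s_4, k_0) = 0xE6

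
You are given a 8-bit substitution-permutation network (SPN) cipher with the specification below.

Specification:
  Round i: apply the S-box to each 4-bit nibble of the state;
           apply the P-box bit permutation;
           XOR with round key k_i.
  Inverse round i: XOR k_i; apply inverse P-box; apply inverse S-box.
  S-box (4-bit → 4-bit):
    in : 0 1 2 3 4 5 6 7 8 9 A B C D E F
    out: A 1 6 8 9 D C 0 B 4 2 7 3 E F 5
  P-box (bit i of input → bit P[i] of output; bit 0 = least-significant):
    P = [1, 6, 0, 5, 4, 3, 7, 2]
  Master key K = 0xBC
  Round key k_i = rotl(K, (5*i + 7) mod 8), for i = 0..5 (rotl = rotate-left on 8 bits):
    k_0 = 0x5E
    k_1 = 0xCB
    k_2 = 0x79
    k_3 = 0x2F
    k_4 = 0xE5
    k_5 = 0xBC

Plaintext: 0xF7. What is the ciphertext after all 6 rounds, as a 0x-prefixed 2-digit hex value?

s_0 = plaintext = 0xF7
s_1 = Round(s_0, k_0) = 0xCE
s_2 = Round(s_1, k_1) = 0xB0
s_3 = Round(s_2, k_2) = 0x81
s_4 = Round(s_3, k_3) = 0x31
s_5 = Round(s_4, k_4) = 0xE3
s_6 = Round(s_5, k_5) = 0x00

0x00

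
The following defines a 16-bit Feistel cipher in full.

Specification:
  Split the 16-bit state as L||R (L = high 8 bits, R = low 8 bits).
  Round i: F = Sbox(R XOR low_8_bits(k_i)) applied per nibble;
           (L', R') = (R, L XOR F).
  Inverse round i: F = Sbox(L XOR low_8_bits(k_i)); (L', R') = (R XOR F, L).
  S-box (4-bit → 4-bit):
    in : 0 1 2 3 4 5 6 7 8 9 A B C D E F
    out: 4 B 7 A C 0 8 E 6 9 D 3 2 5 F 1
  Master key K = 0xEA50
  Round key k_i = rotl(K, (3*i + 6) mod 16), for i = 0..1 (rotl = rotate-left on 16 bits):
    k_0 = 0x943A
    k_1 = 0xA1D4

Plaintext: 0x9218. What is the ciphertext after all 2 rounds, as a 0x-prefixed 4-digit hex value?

s_0 = plaintext = 0x9218
s_1 = Round(s_0, k_0) = 0x18E5
s_2 = Round(s_1, k_1) = 0xE5B3

0xE5B3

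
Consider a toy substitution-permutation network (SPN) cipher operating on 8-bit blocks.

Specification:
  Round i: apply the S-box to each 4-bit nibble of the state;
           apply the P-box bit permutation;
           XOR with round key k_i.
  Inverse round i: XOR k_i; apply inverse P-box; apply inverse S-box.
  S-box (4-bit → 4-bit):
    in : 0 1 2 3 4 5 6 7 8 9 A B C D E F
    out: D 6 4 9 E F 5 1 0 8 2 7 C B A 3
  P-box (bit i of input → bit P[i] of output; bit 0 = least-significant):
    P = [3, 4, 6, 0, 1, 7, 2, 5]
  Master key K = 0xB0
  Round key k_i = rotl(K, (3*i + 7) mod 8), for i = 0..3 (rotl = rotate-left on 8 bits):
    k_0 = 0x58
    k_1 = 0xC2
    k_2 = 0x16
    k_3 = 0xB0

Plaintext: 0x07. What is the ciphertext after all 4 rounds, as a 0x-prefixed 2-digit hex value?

0x7C

s_0 = plaintext = 0x07
s_1 = Round(s_0, k_0) = 0x76
s_2 = Round(s_1, k_1) = 0x88
s_3 = Round(s_2, k_2) = 0x16
s_4 = Round(s_3, k_3) = 0x7C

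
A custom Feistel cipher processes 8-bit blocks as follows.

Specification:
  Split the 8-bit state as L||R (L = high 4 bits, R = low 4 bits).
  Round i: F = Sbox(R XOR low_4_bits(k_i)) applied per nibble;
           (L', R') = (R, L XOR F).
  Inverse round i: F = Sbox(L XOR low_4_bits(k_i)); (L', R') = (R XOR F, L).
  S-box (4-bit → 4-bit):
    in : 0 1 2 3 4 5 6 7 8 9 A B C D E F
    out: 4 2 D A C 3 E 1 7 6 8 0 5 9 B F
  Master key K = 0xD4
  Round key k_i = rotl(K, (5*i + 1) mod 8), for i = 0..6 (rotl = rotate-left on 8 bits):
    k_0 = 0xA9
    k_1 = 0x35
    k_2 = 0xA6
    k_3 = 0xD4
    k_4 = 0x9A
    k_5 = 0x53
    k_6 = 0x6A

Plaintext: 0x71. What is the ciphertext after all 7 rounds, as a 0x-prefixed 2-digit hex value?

s_0 = plaintext = 0x71
s_1 = Round(s_0, k_0) = 0x10
s_2 = Round(s_1, k_1) = 0x02
s_3 = Round(s_2, k_2) = 0x2C
s_4 = Round(s_3, k_3) = 0xC5
s_5 = Round(s_4, k_4) = 0x53
s_6 = Round(s_5, k_5) = 0x31
s_7 = Round(s_6, k_6) = 0x13

0x13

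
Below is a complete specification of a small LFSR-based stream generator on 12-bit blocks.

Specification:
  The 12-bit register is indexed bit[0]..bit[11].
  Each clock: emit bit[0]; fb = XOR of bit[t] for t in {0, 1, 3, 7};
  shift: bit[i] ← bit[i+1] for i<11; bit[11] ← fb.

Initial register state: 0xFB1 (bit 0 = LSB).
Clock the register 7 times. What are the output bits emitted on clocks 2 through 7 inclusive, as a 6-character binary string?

000110

reg_0 = 0xFB1
clock 1: out=1, reg = 0x7D8
clock 2: out=0, reg = 0x3EC
clock 3: out=0, reg = 0x1F6
clock 4: out=0, reg = 0x0FB
clock 5: out=1, reg = 0x07D
clock 6: out=1, reg = 0x03E
clock 7: out=0, reg = 0x01F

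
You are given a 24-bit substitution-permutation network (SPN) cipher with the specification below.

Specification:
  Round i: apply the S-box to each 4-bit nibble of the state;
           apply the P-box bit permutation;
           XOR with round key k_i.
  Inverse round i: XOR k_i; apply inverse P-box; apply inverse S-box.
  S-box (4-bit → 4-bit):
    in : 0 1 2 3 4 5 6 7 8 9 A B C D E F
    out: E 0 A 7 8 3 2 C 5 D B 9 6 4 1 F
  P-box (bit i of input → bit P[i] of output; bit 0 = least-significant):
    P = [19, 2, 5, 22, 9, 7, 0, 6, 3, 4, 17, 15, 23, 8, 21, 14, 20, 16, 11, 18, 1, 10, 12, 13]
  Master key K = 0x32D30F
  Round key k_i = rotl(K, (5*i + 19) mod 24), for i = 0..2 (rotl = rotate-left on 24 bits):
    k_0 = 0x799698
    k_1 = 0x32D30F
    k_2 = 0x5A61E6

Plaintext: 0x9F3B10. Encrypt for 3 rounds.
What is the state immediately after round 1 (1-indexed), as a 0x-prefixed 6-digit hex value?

0x8C2FB6

s_0 = plaintext = 0x9F3B10
s_1 = Round(s_0, k_0) = 0x8C2FB6
s_2 = Round(s_1, k_1) = 0x310851
s_3 = Round(s_2, k_2) = 0x78366C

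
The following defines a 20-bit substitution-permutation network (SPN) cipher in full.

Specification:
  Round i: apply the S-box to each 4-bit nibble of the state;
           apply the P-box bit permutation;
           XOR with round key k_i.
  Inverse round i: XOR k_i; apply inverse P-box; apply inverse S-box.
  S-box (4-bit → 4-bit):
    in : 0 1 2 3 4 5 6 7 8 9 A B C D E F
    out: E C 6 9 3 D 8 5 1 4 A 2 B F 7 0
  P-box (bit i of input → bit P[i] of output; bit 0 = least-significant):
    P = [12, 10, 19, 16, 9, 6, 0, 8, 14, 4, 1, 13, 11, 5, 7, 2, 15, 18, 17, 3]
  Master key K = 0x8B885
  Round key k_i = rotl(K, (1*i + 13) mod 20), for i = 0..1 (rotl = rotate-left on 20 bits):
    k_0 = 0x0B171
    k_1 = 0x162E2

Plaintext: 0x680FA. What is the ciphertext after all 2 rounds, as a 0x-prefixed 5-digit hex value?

0x30778

s_0 = plaintext = 0x680FA
s_1 = Round(s_0, k_0) = 0x19D6B
s_2 = Round(s_1, k_1) = 0x30778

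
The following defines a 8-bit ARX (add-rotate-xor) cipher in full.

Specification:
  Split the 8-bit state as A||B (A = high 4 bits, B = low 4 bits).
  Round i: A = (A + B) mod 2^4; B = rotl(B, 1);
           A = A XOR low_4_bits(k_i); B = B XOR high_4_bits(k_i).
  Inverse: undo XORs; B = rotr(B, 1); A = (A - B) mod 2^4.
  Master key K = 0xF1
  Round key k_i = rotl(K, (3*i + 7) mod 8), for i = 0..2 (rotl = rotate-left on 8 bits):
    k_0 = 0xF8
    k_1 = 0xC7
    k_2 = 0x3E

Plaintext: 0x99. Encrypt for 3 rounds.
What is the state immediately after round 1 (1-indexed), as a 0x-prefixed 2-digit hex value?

s_0 = plaintext = 0x99
s_1 = Round(s_0, k_0) = 0xAC
s_2 = Round(s_1, k_1) = 0x15
s_3 = Round(s_2, k_2) = 0x89

0xAC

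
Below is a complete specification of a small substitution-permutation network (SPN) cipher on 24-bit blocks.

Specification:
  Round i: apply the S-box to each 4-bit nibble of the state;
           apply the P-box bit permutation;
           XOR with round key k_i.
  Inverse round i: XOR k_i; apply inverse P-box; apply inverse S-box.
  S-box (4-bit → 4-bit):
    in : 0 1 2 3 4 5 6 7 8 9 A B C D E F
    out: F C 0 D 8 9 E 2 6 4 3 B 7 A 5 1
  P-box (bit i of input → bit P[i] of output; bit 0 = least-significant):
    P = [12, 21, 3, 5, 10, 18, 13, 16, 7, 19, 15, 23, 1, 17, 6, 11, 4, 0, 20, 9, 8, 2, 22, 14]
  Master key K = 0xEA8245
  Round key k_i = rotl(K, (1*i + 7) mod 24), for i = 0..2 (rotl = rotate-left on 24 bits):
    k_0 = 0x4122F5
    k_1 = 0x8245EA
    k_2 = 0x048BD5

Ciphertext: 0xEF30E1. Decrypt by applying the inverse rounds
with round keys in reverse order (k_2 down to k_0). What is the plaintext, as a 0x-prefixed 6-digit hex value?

s_0 = ciphertext = 0xEF30E1
s_1 = InvRound(s_0, k_2) = 0xC5D61B
s_2 = InvRound(s_1, k_1) = 0xEB8ED5
s_3 = InvRound(s_2, k_0) = 0x22D6ED

0x22D6ED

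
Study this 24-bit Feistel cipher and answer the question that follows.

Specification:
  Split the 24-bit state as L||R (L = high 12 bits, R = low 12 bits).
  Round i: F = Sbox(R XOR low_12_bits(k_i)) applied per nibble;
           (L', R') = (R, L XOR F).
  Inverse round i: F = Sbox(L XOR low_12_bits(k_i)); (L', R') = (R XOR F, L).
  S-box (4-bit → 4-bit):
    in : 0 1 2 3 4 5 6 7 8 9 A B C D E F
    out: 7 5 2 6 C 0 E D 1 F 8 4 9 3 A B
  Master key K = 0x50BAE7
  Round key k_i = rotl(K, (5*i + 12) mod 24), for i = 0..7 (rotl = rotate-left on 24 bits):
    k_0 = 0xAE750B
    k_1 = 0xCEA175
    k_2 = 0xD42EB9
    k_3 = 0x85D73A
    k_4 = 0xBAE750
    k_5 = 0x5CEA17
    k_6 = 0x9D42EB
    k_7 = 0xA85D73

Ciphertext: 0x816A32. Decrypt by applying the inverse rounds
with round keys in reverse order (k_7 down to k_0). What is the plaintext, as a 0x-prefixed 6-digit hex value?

s_0 = ciphertext = 0x816A32
s_1 = InvRound(s_0, k_7) = 0xAD2816
s_2 = InvRound(s_1, k_6) = 0x979AD2
s_3 = InvRound(s_2, k_5) = 0xC38979
s_4 = InvRound(s_3, k_4) = 0xD98C38
s_5 = InvRound(s_4, k_3) = 0x4BAD98
s_6 = InvRound(s_5, k_2) = 0x5EE4BA
s_7 = InvRound(s_6, k_1) = 0x84E5EE
s_8 = InvRound(s_7, k_0) = 0x62E84E

0x62E84E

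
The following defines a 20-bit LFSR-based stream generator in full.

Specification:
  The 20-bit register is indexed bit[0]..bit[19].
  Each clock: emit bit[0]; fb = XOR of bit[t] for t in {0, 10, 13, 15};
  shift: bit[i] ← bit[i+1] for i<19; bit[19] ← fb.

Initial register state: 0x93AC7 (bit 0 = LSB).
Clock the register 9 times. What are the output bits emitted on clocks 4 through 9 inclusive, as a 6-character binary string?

000110

reg_0 = 0x93AC7
clock 1: out=1, reg = 0x49D63
clock 2: out=1, reg = 0xA4EB1
clock 3: out=1, reg = 0x52758
clock 4: out=0, reg = 0x293AC
clock 5: out=0, reg = 0x949D6
clock 6: out=0, reg = 0x4A4EB
clock 7: out=1, reg = 0x25275
clock 8: out=1, reg = 0x9293A
clock 9: out=0, reg = 0xC949D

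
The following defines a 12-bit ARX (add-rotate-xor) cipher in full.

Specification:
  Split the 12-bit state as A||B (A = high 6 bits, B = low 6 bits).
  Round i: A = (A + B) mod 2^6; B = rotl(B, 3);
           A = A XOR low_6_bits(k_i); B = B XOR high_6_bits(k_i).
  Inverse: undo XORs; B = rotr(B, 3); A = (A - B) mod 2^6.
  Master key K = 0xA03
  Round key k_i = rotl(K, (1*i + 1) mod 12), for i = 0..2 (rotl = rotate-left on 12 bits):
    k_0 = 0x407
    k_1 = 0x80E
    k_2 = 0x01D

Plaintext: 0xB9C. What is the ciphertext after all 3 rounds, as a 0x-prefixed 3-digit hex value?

s_0 = plaintext = 0xB9C
s_1 = Round(s_0, k_0) = 0x373
s_2 = Round(s_1, k_1) = 0x3BE
s_3 = Round(s_2, k_2) = 0x477

0x477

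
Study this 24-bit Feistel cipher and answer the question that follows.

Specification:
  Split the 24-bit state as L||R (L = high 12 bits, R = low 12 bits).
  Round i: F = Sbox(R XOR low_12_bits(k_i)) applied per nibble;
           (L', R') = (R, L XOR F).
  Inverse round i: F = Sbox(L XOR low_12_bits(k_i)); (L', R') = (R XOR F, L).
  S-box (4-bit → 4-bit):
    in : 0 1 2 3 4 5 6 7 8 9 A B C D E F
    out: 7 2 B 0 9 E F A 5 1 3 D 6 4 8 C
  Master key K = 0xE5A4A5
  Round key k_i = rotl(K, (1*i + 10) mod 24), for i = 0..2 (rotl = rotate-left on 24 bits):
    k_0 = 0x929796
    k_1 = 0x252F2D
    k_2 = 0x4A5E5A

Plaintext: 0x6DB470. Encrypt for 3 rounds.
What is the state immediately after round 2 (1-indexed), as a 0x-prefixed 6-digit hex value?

s_0 = plaintext = 0x6DB470
s_1 = Round(s_0, k_0) = 0x470654
s_2 = Round(s_1, k_1) = 0x6545D1
s_3 = Round(s_2, k_2) = 0x5D1B09

0x6545D1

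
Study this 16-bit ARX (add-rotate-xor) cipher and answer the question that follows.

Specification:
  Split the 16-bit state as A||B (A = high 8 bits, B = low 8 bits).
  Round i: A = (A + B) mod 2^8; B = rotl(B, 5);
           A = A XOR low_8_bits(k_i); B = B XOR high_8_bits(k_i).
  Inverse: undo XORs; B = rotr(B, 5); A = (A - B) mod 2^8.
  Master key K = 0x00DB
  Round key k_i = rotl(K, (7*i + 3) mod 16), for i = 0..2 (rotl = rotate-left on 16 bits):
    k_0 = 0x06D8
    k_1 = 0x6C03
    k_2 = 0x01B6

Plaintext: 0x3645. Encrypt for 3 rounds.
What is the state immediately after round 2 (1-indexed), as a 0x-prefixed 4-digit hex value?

0x52B9

s_0 = plaintext = 0x3645
s_1 = Round(s_0, k_0) = 0xA3AE
s_2 = Round(s_1, k_1) = 0x52B9
s_3 = Round(s_2, k_2) = 0xBD36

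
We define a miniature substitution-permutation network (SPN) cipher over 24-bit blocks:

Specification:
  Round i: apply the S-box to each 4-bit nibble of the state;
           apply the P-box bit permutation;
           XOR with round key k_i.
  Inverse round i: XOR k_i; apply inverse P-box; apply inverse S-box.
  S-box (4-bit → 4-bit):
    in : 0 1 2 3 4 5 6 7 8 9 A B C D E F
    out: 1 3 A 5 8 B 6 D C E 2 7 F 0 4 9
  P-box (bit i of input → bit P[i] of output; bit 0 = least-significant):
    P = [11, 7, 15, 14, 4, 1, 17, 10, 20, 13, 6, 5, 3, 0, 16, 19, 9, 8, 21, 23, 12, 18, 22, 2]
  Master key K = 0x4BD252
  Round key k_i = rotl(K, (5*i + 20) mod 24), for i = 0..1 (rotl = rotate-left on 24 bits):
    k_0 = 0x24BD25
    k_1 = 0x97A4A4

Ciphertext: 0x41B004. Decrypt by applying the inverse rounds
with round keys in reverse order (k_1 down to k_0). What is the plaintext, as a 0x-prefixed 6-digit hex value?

s_0 = ciphertext = 0x41B004
s_1 = InvRound(s_0, k_1) = 0xB4DF8A
s_2 = InvRound(s_1, k_0) = 0x4F15A2

0x4F15A2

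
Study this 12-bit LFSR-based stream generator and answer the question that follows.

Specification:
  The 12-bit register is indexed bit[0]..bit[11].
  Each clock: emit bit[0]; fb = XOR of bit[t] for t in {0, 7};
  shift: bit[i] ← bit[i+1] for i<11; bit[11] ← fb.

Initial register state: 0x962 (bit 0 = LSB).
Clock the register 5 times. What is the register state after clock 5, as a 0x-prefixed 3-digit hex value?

0x84B

reg_0 = 0x962
clock 1: out=0, reg = 0x4B1
clock 2: out=1, reg = 0x258
clock 3: out=0, reg = 0x12C
clock 4: out=0, reg = 0x096
clock 5: out=0, reg = 0x84B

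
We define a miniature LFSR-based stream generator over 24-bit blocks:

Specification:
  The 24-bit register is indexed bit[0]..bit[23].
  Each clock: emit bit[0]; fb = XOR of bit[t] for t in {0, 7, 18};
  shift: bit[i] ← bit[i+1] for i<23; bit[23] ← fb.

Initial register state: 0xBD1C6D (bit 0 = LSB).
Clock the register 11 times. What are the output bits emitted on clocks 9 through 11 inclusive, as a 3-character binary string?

reg_0 = 0xBD1C6D
clock 1: out=1, reg = 0x5E8E36
clock 2: out=0, reg = 0xAF471B
clock 3: out=1, reg = 0x57A38D
clock 4: out=1, reg = 0xABD1C6
clock 5: out=0, reg = 0xD5E8E3
clock 6: out=1, reg = 0xEAF471
clock 7: out=1, reg = 0xF57A38
clock 8: out=0, reg = 0xFABD1C
clock 9: out=0, reg = 0x7D5E8E
clock 10: out=0, reg = 0x3EAF47
clock 11: out=1, reg = 0x1F57A3

001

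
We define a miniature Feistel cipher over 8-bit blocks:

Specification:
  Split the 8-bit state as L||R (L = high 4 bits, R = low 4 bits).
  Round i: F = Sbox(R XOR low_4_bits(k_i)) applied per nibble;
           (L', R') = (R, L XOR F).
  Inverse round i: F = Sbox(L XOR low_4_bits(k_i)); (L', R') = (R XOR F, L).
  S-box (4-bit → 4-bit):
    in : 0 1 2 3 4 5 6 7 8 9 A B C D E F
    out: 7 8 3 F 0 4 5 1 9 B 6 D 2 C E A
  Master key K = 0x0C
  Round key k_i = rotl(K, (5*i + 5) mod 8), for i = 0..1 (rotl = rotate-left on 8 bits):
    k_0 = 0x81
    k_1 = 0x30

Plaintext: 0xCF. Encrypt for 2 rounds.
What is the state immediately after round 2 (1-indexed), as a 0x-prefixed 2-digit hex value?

0x2C

s_0 = plaintext = 0xCF
s_1 = Round(s_0, k_0) = 0xF2
s_2 = Round(s_1, k_1) = 0x2C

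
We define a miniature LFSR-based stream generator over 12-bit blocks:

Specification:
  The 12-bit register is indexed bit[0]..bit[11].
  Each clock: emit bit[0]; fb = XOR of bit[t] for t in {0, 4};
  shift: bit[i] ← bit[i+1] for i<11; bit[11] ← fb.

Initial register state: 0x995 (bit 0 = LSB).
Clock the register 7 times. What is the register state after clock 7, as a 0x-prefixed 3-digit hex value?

0x193

reg_0 = 0x995
clock 1: out=1, reg = 0x4CA
clock 2: out=0, reg = 0x265
clock 3: out=1, reg = 0x932
clock 4: out=0, reg = 0xC99
clock 5: out=1, reg = 0x64C
clock 6: out=0, reg = 0x326
clock 7: out=0, reg = 0x193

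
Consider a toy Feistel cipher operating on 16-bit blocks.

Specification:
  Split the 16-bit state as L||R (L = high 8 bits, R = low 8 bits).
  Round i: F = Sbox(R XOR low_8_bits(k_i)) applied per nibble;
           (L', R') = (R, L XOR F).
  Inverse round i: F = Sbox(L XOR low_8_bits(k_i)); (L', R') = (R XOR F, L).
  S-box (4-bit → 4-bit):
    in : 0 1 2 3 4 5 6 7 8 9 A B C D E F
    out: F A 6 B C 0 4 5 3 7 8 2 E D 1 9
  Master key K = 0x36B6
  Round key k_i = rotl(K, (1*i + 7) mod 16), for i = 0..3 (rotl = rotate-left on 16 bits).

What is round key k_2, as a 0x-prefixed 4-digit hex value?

0x6C6D

K = 0x36B6
k_0 = rotl(K, (1*0+7) mod 16) = rotl(K, 7) = 0x5B1B
k_1 = rotl(K, (1*1+7) mod 16) = rotl(K, 8) = 0xB636
k_2 = rotl(K, (1*2+7) mod 16) = rotl(K, 9) = 0x6C6D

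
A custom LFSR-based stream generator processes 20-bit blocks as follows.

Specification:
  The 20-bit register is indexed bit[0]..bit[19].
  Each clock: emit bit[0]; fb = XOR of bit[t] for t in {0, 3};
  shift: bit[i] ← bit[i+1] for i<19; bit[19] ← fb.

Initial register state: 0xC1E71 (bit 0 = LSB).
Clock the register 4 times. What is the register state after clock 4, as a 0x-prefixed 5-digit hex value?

reg_0 = 0xC1E71
clock 1: out=1, reg = 0xE0F38
clock 2: out=0, reg = 0xF079C
clock 3: out=0, reg = 0xF83CE
clock 4: out=0, reg = 0xFC1E7

0xFC1E7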